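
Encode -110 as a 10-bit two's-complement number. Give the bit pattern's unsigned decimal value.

110 in 10 bits: 0001101110
Invert: 1110010001
Add 1:  1110010010 = 914
(Check: 2^10 - 110 = 1024 - 110 = 914.)

914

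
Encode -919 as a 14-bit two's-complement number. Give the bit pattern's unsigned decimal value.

919 in 14 bits: 00001110010111
Invert: 11110001101000
Add 1:  11110001101001 = 15465
(Check: 2^14 - 919 = 16384 - 919 = 15465.)

15465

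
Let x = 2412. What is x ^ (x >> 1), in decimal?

3546

x = 100101101100 = 2412
x>>1 = 010010110110
XOR  = 110111011010 = 3546
(x ^ (x >> 1) gives the standard binary-reflected Gray code of x.)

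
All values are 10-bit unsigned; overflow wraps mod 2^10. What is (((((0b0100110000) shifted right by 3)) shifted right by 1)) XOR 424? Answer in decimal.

443

0b0100110000 = 0100110000
→ shifted right by 3 → 0000100110 = 38
→ shifted right by 1 → 0000010011 = 19
424 = 0110101000
→ XOR → 0110111011 = 443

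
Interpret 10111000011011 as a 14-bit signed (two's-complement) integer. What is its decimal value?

-4581

pattern = 10111000011011 (MSB is 1 ⇒ negative)
Invert: 01000111100100, add 1 → 01000111100101 = 4581, so the value is -4581.
(Equivalently: 11803 - 2^14 = 11803 - 16384 = -4581.)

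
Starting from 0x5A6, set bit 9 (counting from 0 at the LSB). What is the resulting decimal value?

x = 010110100110
bit 9 is currently 0; set it via x | (1 << 9) = x | 512
→ 011110100110 = 1958

1958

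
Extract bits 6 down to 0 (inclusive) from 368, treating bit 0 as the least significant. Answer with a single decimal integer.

112

v = 101110000
Shift right by 0: 101110000
Mask low 7 bits: 1110000 = 112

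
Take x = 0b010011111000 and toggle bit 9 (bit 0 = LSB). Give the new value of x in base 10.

x = 010011111000
bit 9 is currently 0; toggle it via x ^ (1 << 9) = x ^ 512
→ 011011111000 = 1784

1784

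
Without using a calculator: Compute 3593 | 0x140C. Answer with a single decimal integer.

3593 = 0111000001001
0x140C = 1010000001100
 OR → 1111000001101 = 7693

7693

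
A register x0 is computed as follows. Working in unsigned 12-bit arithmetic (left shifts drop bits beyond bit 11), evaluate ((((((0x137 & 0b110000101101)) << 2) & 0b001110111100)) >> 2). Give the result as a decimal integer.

37

0x137 = 000100110111
0b110000101101 = 110000101101
→ & → 000000100101 = 37
→ << 2 (mod 2^12) → 000010010100 = 148
0b001110111100 = 001110111100
→ & → 000010010100 = 148
→ >> 2 → 000000100101 = 37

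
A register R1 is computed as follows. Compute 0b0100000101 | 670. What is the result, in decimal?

a = 0100000101
670 = 1010011110
 OR → 1110011111 = 927

927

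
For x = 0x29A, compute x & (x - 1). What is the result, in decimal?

664

x = 1010011010 = 666
x - 1 = 1010011001
AND   = 1010011000 = 664
(x & (x - 1) clears the lowest set bit of x.)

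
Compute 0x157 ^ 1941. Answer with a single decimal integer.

0x157 = 00101010111
1941 = 11110010101
XOR → 11011000010 = 1730

1730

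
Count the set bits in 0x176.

0x176 = 101110110
Count the 1s: 1 + 1 + 1 + 1 + 1 + 1 = 6

6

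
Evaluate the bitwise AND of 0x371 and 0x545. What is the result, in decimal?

321

0x371 = 01101110001
0x545 = 10101000101
AND → 00101000001 = 321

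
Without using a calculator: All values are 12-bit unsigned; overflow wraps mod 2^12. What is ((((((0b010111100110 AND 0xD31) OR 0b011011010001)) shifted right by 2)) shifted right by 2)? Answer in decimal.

127

0b010111100110 = 010111100110
0xD31 = 110100110001
→ AND → 010100100000 = 1312
0b011011010001 = 011011010001
→ OR → 011111110001 = 2033
→ shifted right by 2 → 000111111100 = 508
→ shifted right by 2 → 000001111111 = 127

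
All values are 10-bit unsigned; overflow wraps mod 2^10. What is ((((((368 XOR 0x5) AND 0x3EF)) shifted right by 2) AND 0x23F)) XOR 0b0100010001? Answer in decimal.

368 = 0101110000
0x5 = 0000000101
→ XOR → 0101110101 = 373
0x3EF = 1111101111
→ AND → 0101100101 = 357
→ shifted right by 2 → 0001011001 = 89
0x23F = 1000111111
→ AND → 0000011001 = 25
0b0100010001 = 0100010001
→ XOR → 0100001000 = 264

264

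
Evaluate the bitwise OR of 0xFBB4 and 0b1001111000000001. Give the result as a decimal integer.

0xFBB4 = 1111101110110100
b = 1001111000000001
 OR → 1111111110110101 = 65461

65461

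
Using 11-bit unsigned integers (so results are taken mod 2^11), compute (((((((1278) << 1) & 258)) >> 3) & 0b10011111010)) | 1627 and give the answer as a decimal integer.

1659

1278 = 10011111110
→ << 1 (mod 2^11) → 00111111100 = 508
258 = 00100000010
→ & → 00100000000 = 256
→ >> 3 → 00000100000 = 32
0b10011111010 = 10011111010
→ & → 00000100000 = 32
1627 = 11001011011
→ | → 11001111011 = 1659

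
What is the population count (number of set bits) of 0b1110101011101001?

10

n = 1110101011101001
Count the 1s: 1 + 1 + 1 + 1 + 1 + 1 + 1 + 1 + 1 + 1 = 10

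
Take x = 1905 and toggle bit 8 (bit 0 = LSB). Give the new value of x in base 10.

x = 011101110001
bit 8 is currently 1; toggle it via x ^ (1 << 8) = x ^ 256
→ 011001110001 = 1649

1649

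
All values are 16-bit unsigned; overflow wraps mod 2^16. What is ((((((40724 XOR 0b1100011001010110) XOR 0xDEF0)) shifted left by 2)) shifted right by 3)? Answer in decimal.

985

40724 = 1001111100010100
0b1100011001010110 = 1100011001010110
→ XOR → 0101100101000010 = 22850
0xDEF0 = 1101111011110000
→ XOR → 1000011110110010 = 34738
→ shifted left by 2 (mod 2^16) → 0001111011001000 = 7880
→ shifted right by 3 → 0000001111011001 = 985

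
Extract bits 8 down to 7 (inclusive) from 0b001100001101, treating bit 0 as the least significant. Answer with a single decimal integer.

v = 001100001101
Shift right by 7: 00110
Mask low 2 bits: 10 = 2

2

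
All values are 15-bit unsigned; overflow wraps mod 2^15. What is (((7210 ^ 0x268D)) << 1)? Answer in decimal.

30030

7210 = 001110000101010
0x268D = 010011010001101
→ ^ → 011101010100111 = 15015
→ << 1 (mod 2^15) → 111010101001110 = 30030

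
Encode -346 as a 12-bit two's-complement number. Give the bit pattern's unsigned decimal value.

346 in 12 bits: 000101011010
Invert: 111010100101
Add 1:  111010100110 = 3750
(Check: 2^12 - 346 = 4096 - 346 = 3750.)

3750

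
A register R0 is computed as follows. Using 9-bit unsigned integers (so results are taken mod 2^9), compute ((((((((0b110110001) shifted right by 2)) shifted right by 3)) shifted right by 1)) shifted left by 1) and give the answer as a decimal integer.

0b110110001 = 110110001
→ shifted right by 2 → 001101100 = 108
→ shifted right by 3 → 000001101 = 13
→ shifted right by 1 → 000000110 = 6
→ shifted left by 1 (mod 2^9) → 000001100 = 12

12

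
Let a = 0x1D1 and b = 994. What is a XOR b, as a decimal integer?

563

0x1D1 = 0111010001
994 = 1111100010
XOR → 1000110011 = 563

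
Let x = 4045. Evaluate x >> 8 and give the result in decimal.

15

4045 = 111111001101
shift right by 8 → 000000001111 = 15
(equivalently, floor(4045 / 256))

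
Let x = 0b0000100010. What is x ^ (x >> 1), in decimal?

x = 100010 = 34
x>>1 = 010001
XOR  = 110011 = 51
(x ^ (x >> 1) gives the standard binary-reflected Gray code of x.)

51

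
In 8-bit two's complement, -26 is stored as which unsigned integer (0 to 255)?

230

26 in 8 bits: 00011010
Invert: 11100101
Add 1:  11100110 = 230
(Check: 2^8 - 26 = 256 - 26 = 230.)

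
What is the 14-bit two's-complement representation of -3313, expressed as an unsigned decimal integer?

3313 in 14 bits: 00110011110001
Invert: 11001100001110
Add 1:  11001100001111 = 13071
(Check: 2^14 - 3313 = 16384 - 3313 = 13071.)

13071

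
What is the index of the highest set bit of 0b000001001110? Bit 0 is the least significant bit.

6

0b000001001110 = 1001110
The topmost 1 is at position 6 (since 2^6 = 64 ≤ 78 < 128).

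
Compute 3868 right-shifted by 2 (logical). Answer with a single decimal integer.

967

3868 = 111100011100
shift right by 2 → 001111000111 = 967
(equivalently, floor(3868 / 4))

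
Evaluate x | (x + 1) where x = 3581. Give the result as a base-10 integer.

x = 110111111101 = 3581
x + 1 = 110111111110
OR    = 110111111111 = 3583
(x | (x + 1) sets the lowest cleared bit.)

3583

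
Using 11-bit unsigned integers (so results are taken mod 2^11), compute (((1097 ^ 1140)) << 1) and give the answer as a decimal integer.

122

1097 = 10001001001
1140 = 10001110100
→ ^ → 00000111101 = 61
→ << 1 (mod 2^11) → 00001111010 = 122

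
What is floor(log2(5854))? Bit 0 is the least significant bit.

5854 = 1011011011110
The topmost 1 is at position 12 (since 2^12 = 4096 ≤ 5854 < 8192).

12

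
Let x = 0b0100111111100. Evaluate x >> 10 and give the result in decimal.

2

x = 100111111100
shift right by 10 → 000000000010 = 2
(equivalently, floor(2556 / 1024))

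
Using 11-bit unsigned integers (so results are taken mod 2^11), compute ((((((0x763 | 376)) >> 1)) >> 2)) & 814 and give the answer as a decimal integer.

46

0x763 = 11101100011
376 = 00101111000
→ | → 11101111011 = 1915
→ >> 1 → 01110111101 = 957
→ >> 2 → 00011101111 = 239
814 = 01100101110
→ & → 00000101110 = 46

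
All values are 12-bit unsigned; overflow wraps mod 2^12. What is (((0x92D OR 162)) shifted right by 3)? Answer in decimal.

0x92D = 100100101101
162 = 000010100010
→ OR → 100110101111 = 2479
→ shifted right by 3 → 000100110101 = 309

309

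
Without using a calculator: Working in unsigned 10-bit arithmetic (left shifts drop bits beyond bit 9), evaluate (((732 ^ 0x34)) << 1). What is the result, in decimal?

464

732 = 1011011100
0x34 = 0000110100
→ ^ → 1011101000 = 744
→ << 1 (mod 2^10) → 0111010000 = 464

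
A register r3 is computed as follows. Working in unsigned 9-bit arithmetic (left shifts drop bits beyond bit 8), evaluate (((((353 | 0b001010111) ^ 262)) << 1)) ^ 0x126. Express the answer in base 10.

452

353 = 101100001
0b001010111 = 001010111
→ | → 101110111 = 375
262 = 100000110
→ ^ → 001110001 = 113
→ << 1 (mod 2^9) → 011100010 = 226
0x126 = 100100110
→ ^ → 111000100 = 452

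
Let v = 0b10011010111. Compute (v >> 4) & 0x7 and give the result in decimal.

v = 10011010111
Shift right by 4: 1001101
Mask low 3 bits: 101 = 5

5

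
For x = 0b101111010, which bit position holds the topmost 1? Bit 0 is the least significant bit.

0b101111010 = 101111010
The topmost 1 is at position 8 (since 2^8 = 256 ≤ 378 < 512).

8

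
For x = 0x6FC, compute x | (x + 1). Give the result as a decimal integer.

x = 11011111100 = 1788
x + 1 = 11011111101
OR    = 11011111101 = 1789
(x | (x + 1) sets the lowest cleared bit.)

1789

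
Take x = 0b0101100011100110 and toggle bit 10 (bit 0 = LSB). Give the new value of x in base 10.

x = 0101100011100110
bit 10 is currently 0; toggle it via x ^ (1 << 10) = x ^ 1024
→ 0101110011100110 = 23782

23782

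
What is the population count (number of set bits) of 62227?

9

62227 = 1111001100010011
Count the 1s: 1 + 1 + 1 + 1 + 1 + 1 + 1 + 1 + 1 = 9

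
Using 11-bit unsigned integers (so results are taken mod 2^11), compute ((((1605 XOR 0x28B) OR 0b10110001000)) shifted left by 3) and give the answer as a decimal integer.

1605 = 11001000101
0x28B = 01010001011
→ XOR → 10011001110 = 1230
0b10110001000 = 10110001000
→ OR → 10111001110 = 1486
→ shifted left by 3 (mod 2^11) → 11001110000 = 1648

1648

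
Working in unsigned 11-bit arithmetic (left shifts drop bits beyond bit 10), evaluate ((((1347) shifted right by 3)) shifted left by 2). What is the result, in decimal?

1347 = 10101000011
→ shifted right by 3 → 00010101000 = 168
→ shifted left by 2 (mod 2^11) → 01010100000 = 672

672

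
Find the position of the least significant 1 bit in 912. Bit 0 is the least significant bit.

4

912 = 1110010000
Trailing zeros: 4, so the lowest set bit is bit 4 (value 16).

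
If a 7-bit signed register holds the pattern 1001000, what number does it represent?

-56

pattern = 1001000 (MSB is 1 ⇒ negative)
Invert: 0110111, add 1 → 0111000 = 56, so the value is -56.
(Equivalently: 72 - 2^7 = 72 - 128 = -56.)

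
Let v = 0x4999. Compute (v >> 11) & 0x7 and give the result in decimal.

v = 0100100110011001
Shift right by 11: 01001
Mask low 3 bits: 001 = 1

1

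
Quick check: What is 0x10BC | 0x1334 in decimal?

0x10BC = 1000010111100
0x1334 = 1001100110100
 OR → 1001110111100 = 5052

5052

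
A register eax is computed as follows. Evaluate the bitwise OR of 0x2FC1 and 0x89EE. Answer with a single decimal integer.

0x2FC1 = 0010111111000001
0x89EE = 1000100111101110
 OR → 1010111111101111 = 45039

45039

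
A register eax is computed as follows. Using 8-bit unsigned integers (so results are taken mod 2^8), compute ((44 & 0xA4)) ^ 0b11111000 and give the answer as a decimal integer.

44 = 00101100
0xA4 = 10100100
→ & → 00100100 = 36
0b11111000 = 11111000
→ ^ → 11011100 = 220

220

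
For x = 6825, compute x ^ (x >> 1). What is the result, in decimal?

x = 1101010101001 = 6825
x>>1 = 0110101010100
XOR  = 1011111111101 = 6141
(x ^ (x >> 1) gives the standard binary-reflected Gray code of x.)

6141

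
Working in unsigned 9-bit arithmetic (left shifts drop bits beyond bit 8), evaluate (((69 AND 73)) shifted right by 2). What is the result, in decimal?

69 = 001000101
73 = 001001001
→ AND → 001000001 = 65
→ shifted right by 2 → 000010000 = 16

16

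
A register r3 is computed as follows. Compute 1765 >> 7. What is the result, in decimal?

1765 = 11011100101
shift right by 7 → 00000001101 = 13
(equivalently, floor(1765 / 128))

13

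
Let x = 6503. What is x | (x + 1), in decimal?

x = 1100101100111 = 6503
x + 1 = 1100101101000
OR    = 1100101101111 = 6511
(x | (x + 1) sets the lowest cleared bit.)

6511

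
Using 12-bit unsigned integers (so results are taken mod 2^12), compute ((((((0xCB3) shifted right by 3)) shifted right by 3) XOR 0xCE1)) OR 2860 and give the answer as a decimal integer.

4095

0xCB3 = 110010110011
→ shifted right by 3 → 000110010110 = 406
→ shifted right by 3 → 000000110010 = 50
0xCE1 = 110011100001
→ XOR → 110011010011 = 3283
2860 = 101100101100
→ OR → 111111111111 = 4095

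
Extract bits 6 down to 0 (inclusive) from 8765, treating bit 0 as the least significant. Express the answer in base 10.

61

v = 010001000111101
Shift right by 0: 010001000111101
Mask low 7 bits: 0111101 = 61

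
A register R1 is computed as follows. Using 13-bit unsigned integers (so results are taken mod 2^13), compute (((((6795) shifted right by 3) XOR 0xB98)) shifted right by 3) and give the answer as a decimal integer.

6795 = 1101010001011
→ shifted right by 3 → 0001101010001 = 849
0xB98 = 0101110011000
→ XOR → 0100011001001 = 2249
→ shifted right by 3 → 0000100011001 = 281

281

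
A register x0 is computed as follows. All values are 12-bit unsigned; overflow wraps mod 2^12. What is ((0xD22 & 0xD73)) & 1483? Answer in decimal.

1282

0xD22 = 110100100010
0xD73 = 110101110011
→ & → 110100100010 = 3362
1483 = 010111001011
→ & → 010100000010 = 1282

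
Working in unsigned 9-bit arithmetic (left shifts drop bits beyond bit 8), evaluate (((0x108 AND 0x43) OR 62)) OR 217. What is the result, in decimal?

255

0x108 = 100001000
0x43 = 001000011
→ AND → 000000000 = 0
62 = 000111110
→ OR → 000111110 = 62
217 = 011011001
→ OR → 011111111 = 255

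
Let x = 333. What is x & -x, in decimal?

x = 101001101 = 333
-x (two's complement) = …010110011
AND   = 000000001 = 1
(x & -x isolates the lowest set bit of x.)

1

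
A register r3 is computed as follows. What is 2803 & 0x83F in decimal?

2803 = 101011110011
0x83F = 100000111111
AND → 100000110011 = 2099

2099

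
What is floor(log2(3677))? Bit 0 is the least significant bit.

3677 = 111001011101
The topmost 1 is at position 11 (since 2^11 = 2048 ≤ 3677 < 4096).

11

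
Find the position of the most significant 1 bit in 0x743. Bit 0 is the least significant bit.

10

0x743 = 11101000011
The topmost 1 is at position 10 (since 2^10 = 1024 ≤ 1859 < 2048).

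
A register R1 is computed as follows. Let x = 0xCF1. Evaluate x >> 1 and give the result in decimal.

0xCF1 = 110011110001
shift right by 1 → 011001111000 = 1656
(equivalently, floor(3313 / 2))

1656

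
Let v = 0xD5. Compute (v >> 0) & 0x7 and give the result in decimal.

v = 11010101
Shift right by 0: 11010101
Mask low 3 bits: 101 = 5

5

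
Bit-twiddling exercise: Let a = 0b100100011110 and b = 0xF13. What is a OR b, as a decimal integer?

3871

a = 100100011110
0xF13 = 111100010011
 OR → 111100011111 = 3871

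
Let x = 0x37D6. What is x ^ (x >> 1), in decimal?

11325

x = 11011111010110 = 14294
x>>1 = 01101111101011
XOR  = 10110000111101 = 11325
(x ^ (x >> 1) gives the standard binary-reflected Gray code of x.)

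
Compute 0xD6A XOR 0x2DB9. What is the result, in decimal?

8403

0xD6A = 00110101101010
0x2DB9 = 10110110111001
XOR → 10000011010011 = 8403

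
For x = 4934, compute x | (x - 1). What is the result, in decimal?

x = 1001101000110 = 4934
x - 1 = 1001101000101
OR    = 1001101000111 = 4935
(x | (x - 1) sets all bits below the lowest set bit.)

4935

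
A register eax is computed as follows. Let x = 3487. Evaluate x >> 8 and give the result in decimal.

13

3487 = 110110011111
shift right by 8 → 000000001101 = 13
(equivalently, floor(3487 / 256))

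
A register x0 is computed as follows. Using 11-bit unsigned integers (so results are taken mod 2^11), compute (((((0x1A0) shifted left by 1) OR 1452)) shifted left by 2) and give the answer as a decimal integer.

0x1A0 = 00110100000
→ shifted left by 1 (mod 2^11) → 01101000000 = 832
1452 = 10110101100
→ OR → 11111101100 = 2028
→ shifted left by 2 (mod 2^11) → 11110110000 = 1968

1968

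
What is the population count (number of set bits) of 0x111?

3

0x111 = 100010001
Count the 1s: 1 + 1 + 1 = 3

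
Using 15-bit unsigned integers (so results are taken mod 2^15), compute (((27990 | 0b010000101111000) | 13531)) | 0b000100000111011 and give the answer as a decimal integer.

27990 = 110110101010110
0b010000101111000 = 010000101111000
→ | → 110110101111110 = 28030
13531 = 011010011011011
→ | → 111110111111111 = 32255
0b000100000111011 = 000100000111011
→ | → 111110111111111 = 32255

32255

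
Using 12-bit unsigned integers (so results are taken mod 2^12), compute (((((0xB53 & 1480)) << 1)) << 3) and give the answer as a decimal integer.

0xB53 = 101101010011
1480 = 010111001000
→ & → 000101000000 = 320
→ << 1 (mod 2^12) → 001010000000 = 640
→ << 3 (mod 2^12) → 010000000000 = 1024

1024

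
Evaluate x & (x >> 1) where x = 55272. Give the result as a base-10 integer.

x = 1101011111101000 = 55272
x>>1 = 0110101111110100
AND  = 0100001111100000 = 17376
(x & (x >> 1) has a 1 wherever x has two consecutive 1 bits.)

17376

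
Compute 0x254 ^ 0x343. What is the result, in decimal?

279

0x254 = 1001010100
0x343 = 1101000011
XOR → 0100010111 = 279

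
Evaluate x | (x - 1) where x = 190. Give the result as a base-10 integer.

191

x = 10111110 = 190
x - 1 = 10111101
OR    = 10111111 = 191
(x | (x - 1) sets all bits below the lowest set bit.)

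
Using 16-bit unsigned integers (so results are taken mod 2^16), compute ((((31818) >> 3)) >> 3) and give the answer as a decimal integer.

31818 = 0111110001001010
→ >> 3 → 0000111110001001 = 3977
→ >> 3 → 0000000111110001 = 497

497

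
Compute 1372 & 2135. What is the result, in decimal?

1372 = 010101011100
2135 = 100001010111
AND → 000001010100 = 84

84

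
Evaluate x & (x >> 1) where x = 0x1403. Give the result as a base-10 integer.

x = 1010000000011 = 5123
x>>1 = 0101000000001
AND  = 0000000000001 = 1
(x & (x >> 1) has a 1 wherever x has two consecutive 1 bits.)

1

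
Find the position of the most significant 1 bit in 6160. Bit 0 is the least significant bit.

12

6160 = 1100000010000
The topmost 1 is at position 12 (since 2^12 = 4096 ≤ 6160 < 8192).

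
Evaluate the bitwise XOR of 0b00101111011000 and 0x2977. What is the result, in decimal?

a = 00101111011000
0x2977 = 10100101110111
XOR → 10001010101111 = 8879

8879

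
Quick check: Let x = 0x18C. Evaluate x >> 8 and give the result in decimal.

0x18C = 110001100
shift right by 8 → 000000001 = 1
(equivalently, floor(396 / 256))

1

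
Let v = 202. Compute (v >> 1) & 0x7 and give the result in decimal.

v = 11001010
Shift right by 1: 1100101
Mask low 3 bits: 101 = 5

5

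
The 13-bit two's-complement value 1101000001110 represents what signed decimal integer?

-1522

pattern = 1101000001110 (MSB is 1 ⇒ negative)
Invert: 0010111110001, add 1 → 0010111110010 = 1522, so the value is -1522.
(Equivalently: 6670 - 2^13 = 6670 - 8192 = -1522.)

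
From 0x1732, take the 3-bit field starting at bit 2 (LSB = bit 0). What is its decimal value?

v = 1011100110010
Shift right by 2: 10111001100
Mask low 3 bits: 100 = 4

4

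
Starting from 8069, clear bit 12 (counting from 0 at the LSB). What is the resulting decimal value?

x = 1111110000101
bit 12 is currently 1; clear it via x & ~(1 << 12) = x & ~4096
→ 0111110000101 = 3973

3973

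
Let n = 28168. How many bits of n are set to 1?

6

28168 = 110111000001000
Count the 1s: 1 + 1 + 1 + 1 + 1 + 1 = 6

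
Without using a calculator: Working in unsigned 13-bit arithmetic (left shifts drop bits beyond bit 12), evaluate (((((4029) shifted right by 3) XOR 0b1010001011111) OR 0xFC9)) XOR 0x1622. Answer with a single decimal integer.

2507

4029 = 0111110111101
→ shifted right by 3 → 0000111110111 = 503
0b1010001011111 = 1010001011111
→ XOR → 1010110101000 = 5544
0xFC9 = 0111111001001
→ OR → 1111111101001 = 8169
0x1622 = 1011000100010
→ XOR → 0100111001011 = 2507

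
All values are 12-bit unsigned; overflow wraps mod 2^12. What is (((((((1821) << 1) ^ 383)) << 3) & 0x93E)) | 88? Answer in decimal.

1821 = 011100011101
→ << 1 (mod 2^12) → 111000111010 = 3642
383 = 000101111111
→ ^ → 111101000101 = 3909
→ << 3 (mod 2^12) → 101000101000 = 2600
0x93E = 100100111110
→ & → 100000101000 = 2088
88 = 000001011000
→ | → 100001111000 = 2168

2168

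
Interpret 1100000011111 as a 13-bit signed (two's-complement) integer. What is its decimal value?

pattern = 1100000011111 (MSB is 1 ⇒ negative)
Invert: 0011111100000, add 1 → 0011111100001 = 2017, so the value is -2017.
(Equivalently: 6175 - 2^13 = 6175 - 8192 = -2017.)

-2017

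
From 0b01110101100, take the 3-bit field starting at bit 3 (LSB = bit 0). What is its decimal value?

5

v = 01110101100
Shift right by 3: 01110101
Mask low 3 bits: 101 = 5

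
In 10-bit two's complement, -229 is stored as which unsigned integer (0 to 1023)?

229 in 10 bits: 0011100101
Invert: 1100011010
Add 1:  1100011011 = 795
(Check: 2^10 - 229 = 1024 - 229 = 795.)

795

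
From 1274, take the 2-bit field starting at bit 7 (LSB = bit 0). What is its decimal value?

v = 010011111010
Shift right by 7: 01001
Mask low 2 bits: 01 = 1

1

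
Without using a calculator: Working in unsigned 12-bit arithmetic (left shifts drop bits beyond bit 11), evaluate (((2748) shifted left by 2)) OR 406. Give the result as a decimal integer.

2748 = 101010111100
→ shifted left by 2 (mod 2^12) → 101011110000 = 2800
406 = 000110010110
→ OR → 101111110110 = 3062

3062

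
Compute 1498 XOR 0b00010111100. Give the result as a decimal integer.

1382

1498 = 10111011010
b = 00010111100
XOR → 10101100110 = 1382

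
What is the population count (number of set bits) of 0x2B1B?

8

0x2B1B = 10101100011011
Count the 1s: 1 + 1 + 1 + 1 + 1 + 1 + 1 + 1 = 8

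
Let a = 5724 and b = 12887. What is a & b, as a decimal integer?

5724 = 01011001011100
12887 = 11001001010111
AND → 01001001010100 = 4692

4692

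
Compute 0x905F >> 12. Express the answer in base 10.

9

0x905F = 1001000001011111
shift right by 12 → 0000000000001001 = 9
(equivalently, floor(36959 / 4096))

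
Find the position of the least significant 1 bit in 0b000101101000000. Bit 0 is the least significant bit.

0b000101101000000 = 101101000000
Trailing zeros: 6, so the lowest set bit is bit 6 (value 64).

6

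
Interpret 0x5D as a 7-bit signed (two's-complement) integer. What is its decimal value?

-35

pattern = 1011101 (MSB is 1 ⇒ negative)
Invert: 0100010, add 1 → 0100011 = 35, so the value is -35.
(Equivalently: 93 - 2^7 = 93 - 128 = -35.)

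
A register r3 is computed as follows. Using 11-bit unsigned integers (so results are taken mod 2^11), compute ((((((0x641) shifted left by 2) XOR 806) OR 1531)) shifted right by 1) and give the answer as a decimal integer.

1021

0x641 = 11001000001
→ shifted left by 2 (mod 2^11) → 00100000100 = 260
806 = 01100100110
→ XOR → 01000100010 = 546
1531 = 10111111011
→ OR → 11111111011 = 2043
→ shifted right by 1 → 01111111101 = 1021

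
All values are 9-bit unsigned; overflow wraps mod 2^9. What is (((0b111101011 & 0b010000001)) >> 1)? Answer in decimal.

0b111101011 = 111101011
0b010000001 = 010000001
→ & → 010000001 = 129
→ >> 1 → 001000000 = 64

64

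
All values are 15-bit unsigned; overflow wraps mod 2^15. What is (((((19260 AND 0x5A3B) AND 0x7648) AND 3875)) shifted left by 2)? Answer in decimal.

19260 = 100101100111100
0x5A3B = 101101000111011
→ AND → 100101000111000 = 19000
0x7648 = 111011001001000
→ AND → 100001000001000 = 16904
3875 = 000111100100011
→ AND → 000001000000000 = 512
→ shifted left by 2 (mod 2^15) → 000100000000000 = 2048

2048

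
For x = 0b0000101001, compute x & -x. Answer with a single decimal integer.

1

x = 101001 = 41
-x (two's complement) = …010111
AND   = 000001 = 1
(x & -x isolates the lowest set bit of x.)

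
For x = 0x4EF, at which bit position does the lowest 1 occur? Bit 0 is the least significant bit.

0x4EF = 10011101111
Trailing zeros: 0, so the lowest set bit is bit 0 (value 1).

0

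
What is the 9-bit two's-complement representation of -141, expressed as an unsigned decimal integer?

371

141 in 9 bits: 010001101
Invert: 101110010
Add 1:  101110011 = 371
(Check: 2^9 - 141 = 512 - 141 = 371.)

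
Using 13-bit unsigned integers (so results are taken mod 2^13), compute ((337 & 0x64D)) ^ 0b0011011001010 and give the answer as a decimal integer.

337 = 0000101010001
0x64D = 0011001001101
→ & → 0000001000001 = 65
0b0011011001010 = 0011011001010
→ ^ → 0011010001011 = 1675

1675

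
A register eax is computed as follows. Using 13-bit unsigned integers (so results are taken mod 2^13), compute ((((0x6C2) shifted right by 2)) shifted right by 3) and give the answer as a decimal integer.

0x6C2 = 0011011000010
→ shifted right by 2 → 0000110110000 = 432
→ shifted right by 3 → 0000000110110 = 54

54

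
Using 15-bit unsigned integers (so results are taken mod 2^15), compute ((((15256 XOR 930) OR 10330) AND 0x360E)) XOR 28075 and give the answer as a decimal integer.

23969

15256 = 011101110011000
930 = 000001110100010
→ XOR → 011100000111010 = 14394
10330 = 010100001011010
→ OR → 011100001111010 = 14458
0x360E = 011011000001110
→ AND → 011000000001010 = 12298
28075 = 110110110101011
→ XOR → 101110110100001 = 23969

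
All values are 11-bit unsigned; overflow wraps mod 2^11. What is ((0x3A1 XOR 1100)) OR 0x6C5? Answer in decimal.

2029

0x3A1 = 01110100001
1100 = 10001001100
→ XOR → 11111101101 = 2029
0x6C5 = 11011000101
→ OR → 11111101101 = 2029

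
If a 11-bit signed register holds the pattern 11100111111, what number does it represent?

-193

pattern = 11100111111 (MSB is 1 ⇒ negative)
Invert: 00011000000, add 1 → 00011000001 = 193, so the value is -193.
(Equivalently: 1855 - 2^11 = 1855 - 2048 = -193.)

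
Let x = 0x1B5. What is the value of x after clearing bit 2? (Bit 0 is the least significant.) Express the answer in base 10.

433

x = 00110110101
bit 2 is currently 1; clear it via x & ~(1 << 2) = x & ~4
→ 00110110001 = 433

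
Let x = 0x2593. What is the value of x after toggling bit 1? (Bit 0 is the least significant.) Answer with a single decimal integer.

9617

x = 10010110010011
bit 1 is currently 1; toggle it via x ^ (1 << 1) = x ^ 2
→ 10010110010001 = 9617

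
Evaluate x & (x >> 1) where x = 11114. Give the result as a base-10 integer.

x = 10101101101010 = 11114
x>>1 = 01010110110101
AND  = 00000100100000 = 288
(x & (x >> 1) has a 1 wherever x has two consecutive 1 bits.)

288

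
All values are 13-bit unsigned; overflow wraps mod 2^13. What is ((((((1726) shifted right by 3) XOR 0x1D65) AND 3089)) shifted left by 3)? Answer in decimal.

1726 = 0011010111110
→ shifted right by 3 → 0000011010111 = 215
0x1D65 = 1110101100101
→ XOR → 1110110110010 = 7602
3089 = 0110000010001
→ AND → 0110000010000 = 3088
→ shifted left by 3 (mod 2^13) → 0000010000000 = 128

128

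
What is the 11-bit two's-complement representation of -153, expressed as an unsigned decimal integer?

1895

153 in 11 bits: 00010011001
Invert: 11101100110
Add 1:  11101100111 = 1895
(Check: 2^11 - 153 = 2048 - 153 = 1895.)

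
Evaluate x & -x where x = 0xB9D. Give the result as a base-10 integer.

1

x = 101110011101 = 2973
-x (two's complement) = …010001100011
AND   = 000000000001 = 1
(x & -x isolates the lowest set bit of x.)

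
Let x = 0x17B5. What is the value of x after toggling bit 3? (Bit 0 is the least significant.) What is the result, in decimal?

x = 1011110110101
bit 3 is currently 0; toggle it via x ^ (1 << 3) = x ^ 8
→ 1011110111101 = 6077

6077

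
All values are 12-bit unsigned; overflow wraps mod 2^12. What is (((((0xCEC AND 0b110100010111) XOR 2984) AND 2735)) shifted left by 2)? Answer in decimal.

2736

0xCEC = 110011101100
0b110100010111 = 110100010111
→ AND → 110000000100 = 3076
2984 = 101110101000
→ XOR → 011110101100 = 1964
2735 = 101010101111
→ AND → 001010101100 = 684
→ shifted left by 2 (mod 2^12) → 101010110000 = 2736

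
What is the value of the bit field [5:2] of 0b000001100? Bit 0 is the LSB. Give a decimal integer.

3

v = 000001100
Shift right by 2: 0000011
Mask low 4 bits: 0011 = 3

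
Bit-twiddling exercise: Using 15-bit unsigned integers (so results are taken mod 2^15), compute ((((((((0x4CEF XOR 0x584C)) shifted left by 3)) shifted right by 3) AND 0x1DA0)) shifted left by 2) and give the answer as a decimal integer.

0x4CEF = 100110011101111
0x584C = 101100001001100
→ XOR → 001010010100011 = 5283
→ shifted left by 3 (mod 2^15) → 010010100011000 = 9496
→ shifted right by 3 → 000010010100011 = 1187
0x1DA0 = 001110110100000
→ AND → 000010010100000 = 1184
→ shifted left by 2 (mod 2^15) → 001001010000000 = 4736

4736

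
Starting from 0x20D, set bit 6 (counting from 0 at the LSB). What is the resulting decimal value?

x = 001000001101
bit 6 is currently 0; set it via x | (1 << 6) = x | 64
→ 001001001101 = 589

589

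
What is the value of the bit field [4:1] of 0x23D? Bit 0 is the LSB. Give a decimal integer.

14

v = 001000111101
Shift right by 1: 00100011110
Mask low 4 bits: 1110 = 14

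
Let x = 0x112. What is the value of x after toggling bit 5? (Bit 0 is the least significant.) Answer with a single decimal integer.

306

x = 00100010010
bit 5 is currently 0; toggle it via x ^ (1 << 5) = x ^ 32
→ 00100110010 = 306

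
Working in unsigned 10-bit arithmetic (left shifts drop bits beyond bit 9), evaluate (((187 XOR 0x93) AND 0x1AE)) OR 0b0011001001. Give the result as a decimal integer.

233

187 = 0010111011
0x93 = 0010010011
→ XOR → 0000101000 = 40
0x1AE = 0110101110
→ AND → 0000101000 = 40
0b0011001001 = 0011001001
→ OR → 0011101001 = 233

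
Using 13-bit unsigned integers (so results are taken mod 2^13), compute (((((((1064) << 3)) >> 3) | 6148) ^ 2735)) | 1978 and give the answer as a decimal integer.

1064 = 0010000101000
→ << 3 (mod 2^13) → 0000101000000 = 320
→ >> 3 → 0000000101000 = 40
6148 = 1100000000100
→ | → 1100000101100 = 6188
2735 = 0101010101111
→ ^ → 1001010000011 = 4739
1978 = 0011110111010
→ | → 1011110111011 = 6075

6075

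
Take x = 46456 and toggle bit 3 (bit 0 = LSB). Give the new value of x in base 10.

x = 1011010101111000
bit 3 is currently 1; toggle it via x ^ (1 << 3) = x ^ 8
→ 1011010101110000 = 46448

46448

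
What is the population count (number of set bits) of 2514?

2514 = 100111010010
Count the 1s: 1 + 1 + 1 + 1 + 1 + 1 = 6

6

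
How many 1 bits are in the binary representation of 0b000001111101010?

n = 1111101010
Count the 1s: 1 + 1 + 1 + 1 + 1 + 1 + 1 = 7

7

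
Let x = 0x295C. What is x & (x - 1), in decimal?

10584

x = 10100101011100 = 10588
x - 1 = 10100101011011
AND   = 10100101011000 = 10584
(x & (x - 1) clears the lowest set bit of x.)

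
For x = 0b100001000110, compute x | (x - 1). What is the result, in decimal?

2119

x = 100001000110 = 2118
x - 1 = 100001000101
OR    = 100001000111 = 2119
(x | (x - 1) sets all bits below the lowest set bit.)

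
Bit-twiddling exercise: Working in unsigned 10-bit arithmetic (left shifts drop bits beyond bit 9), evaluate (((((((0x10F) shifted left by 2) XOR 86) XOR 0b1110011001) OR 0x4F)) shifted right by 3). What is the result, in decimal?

127

0x10F = 0100001111
→ shifted left by 2 (mod 2^10) → 0000111100 = 60
86 = 0001010110
→ XOR → 0001101010 = 106
0b1110011001 = 1110011001
→ XOR → 1111110011 = 1011
0x4F = 0001001111
→ OR → 1111111111 = 1023
→ shifted right by 3 → 0001111111 = 127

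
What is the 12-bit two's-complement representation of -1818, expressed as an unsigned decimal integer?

1818 in 12 bits: 011100011010
Invert: 100011100101
Add 1:  100011100110 = 2278
(Check: 2^12 - 1818 = 4096 - 1818 = 2278.)

2278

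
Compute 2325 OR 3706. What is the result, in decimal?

3967

2325 = 100100010101
3706 = 111001111010
 OR → 111101111111 = 3967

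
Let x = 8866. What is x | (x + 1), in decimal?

8867

x = 10001010100010 = 8866
x + 1 = 10001010100011
OR    = 10001010100011 = 8867
(x | (x + 1) sets the lowest cleared bit.)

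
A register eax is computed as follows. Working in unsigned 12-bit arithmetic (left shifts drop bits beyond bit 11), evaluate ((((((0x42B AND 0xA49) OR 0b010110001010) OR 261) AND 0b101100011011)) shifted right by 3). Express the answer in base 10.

0x42B = 010000101011
0xA49 = 101001001001
→ AND → 000000001001 = 9
0b010110001010 = 010110001010
→ OR → 010110001011 = 1419
261 = 000100000101
→ OR → 010110001111 = 1423
0b101100011011 = 101100011011
→ AND → 000100001011 = 267
→ shifted right by 3 → 000000100001 = 33

33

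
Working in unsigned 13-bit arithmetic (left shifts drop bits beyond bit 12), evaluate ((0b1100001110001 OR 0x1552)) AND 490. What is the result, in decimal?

0b1100001110001 = 1100001110001
0x1552 = 1010101010010
→ OR → 1110101110011 = 7539
490 = 0000111101010
→ AND → 0000101100010 = 354

354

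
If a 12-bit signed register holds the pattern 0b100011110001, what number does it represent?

-1807

pattern = 100011110001 (MSB is 1 ⇒ negative)
Invert: 011100001110, add 1 → 011100001111 = 1807, so the value is -1807.
(Equivalently: 2289 - 2^12 = 2289 - 4096 = -1807.)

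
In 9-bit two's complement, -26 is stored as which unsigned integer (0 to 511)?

486

26 in 9 bits: 000011010
Invert: 111100101
Add 1:  111100110 = 486
(Check: 2^9 - 26 = 512 - 26 = 486.)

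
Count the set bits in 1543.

1543 = 11000000111
Count the 1s: 1 + 1 + 1 + 1 + 1 = 5

5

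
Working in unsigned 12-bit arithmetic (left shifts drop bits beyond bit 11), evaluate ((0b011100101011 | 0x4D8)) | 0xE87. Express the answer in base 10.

4095

0b011100101011 = 011100101011
0x4D8 = 010011011000
→ | → 011111111011 = 2043
0xE87 = 111010000111
→ | → 111111111111 = 4095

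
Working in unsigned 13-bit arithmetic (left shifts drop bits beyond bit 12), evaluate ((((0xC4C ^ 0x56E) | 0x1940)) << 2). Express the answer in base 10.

0xC4C = 0110001001100
0x56E = 0010101101110
→ ^ → 0100100100010 = 2338
0x1940 = 1100101000000
→ | → 1100101100010 = 6498
→ << 2 (mod 2^13) → 0010110001000 = 1416

1416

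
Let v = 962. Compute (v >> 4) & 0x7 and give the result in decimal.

4

v = 001111000010
Shift right by 4: 00111100
Mask low 3 bits: 100 = 4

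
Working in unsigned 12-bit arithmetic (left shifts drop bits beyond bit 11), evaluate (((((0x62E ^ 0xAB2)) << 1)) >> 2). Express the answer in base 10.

0x62E = 011000101110
0xAB2 = 101010110010
→ ^ → 110010011100 = 3228
→ << 1 (mod 2^12) → 100100111000 = 2360
→ >> 2 → 001001001110 = 590

590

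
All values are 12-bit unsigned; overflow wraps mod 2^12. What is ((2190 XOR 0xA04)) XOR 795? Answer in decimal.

401

2190 = 100010001110
0xA04 = 101000000100
→ XOR → 001010001010 = 650
795 = 001100011011
→ XOR → 000110010001 = 401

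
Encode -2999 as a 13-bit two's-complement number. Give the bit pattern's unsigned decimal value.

2999 in 13 bits: 0101110110111
Invert: 1010001001000
Add 1:  1010001001001 = 5193
(Check: 2^13 - 2999 = 8192 - 2999 = 5193.)

5193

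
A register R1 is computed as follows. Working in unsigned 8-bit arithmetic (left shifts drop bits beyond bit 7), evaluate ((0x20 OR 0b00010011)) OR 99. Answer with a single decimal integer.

115

0x20 = 00100000
0b00010011 = 00010011
→ OR → 00110011 = 51
99 = 01100011
→ OR → 01110011 = 115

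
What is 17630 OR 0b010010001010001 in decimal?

17630 = 100010011011110
b = 010010001010001
 OR → 110010011011111 = 25823

25823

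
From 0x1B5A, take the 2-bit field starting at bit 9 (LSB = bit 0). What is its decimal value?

v = 01101101011010
Shift right by 9: 01101
Mask low 2 bits: 01 = 1

1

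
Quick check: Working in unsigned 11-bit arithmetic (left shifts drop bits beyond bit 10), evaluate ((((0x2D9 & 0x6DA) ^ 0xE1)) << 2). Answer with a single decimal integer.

0x2D9 = 01011011001
0x6DA = 11011011010
→ & → 01011011000 = 728
0xE1 = 00011100001
→ ^ → 01000111001 = 569
→ << 2 (mod 2^11) → 00011100100 = 228

228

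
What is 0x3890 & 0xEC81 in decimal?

10368

0x3890 = 0011100010010000
0xEC81 = 1110110010000001
AND → 0010100010000000 = 10368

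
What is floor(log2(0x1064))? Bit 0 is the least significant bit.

12

0x1064 = 1000001100100
The topmost 1 is at position 12 (since 2^12 = 4096 ≤ 4196 < 8192).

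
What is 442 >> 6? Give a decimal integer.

6

442 = 110111010
shift right by 6 → 000000110 = 6
(equivalently, floor(442 / 64))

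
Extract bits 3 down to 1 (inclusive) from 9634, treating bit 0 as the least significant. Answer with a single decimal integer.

v = 10010110100010
Shift right by 1: 1001011010001
Mask low 3 bits: 001 = 1

1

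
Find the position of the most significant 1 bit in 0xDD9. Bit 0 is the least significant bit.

0xDD9 = 110111011001
The topmost 1 is at position 11 (since 2^11 = 2048 ≤ 3545 < 4096).

11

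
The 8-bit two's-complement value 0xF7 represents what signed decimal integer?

-9

pattern = 11110111 (MSB is 1 ⇒ negative)
Invert: 00001000, add 1 → 00001001 = 9, so the value is -9.
(Equivalently: 247 - 2^8 = 247 - 256 = -9.)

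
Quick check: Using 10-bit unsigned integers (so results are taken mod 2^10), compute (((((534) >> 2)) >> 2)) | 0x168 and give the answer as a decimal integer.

361

534 = 1000010110
→ >> 2 → 0010000101 = 133
→ >> 2 → 0000100001 = 33
0x168 = 0101101000
→ | → 0101101001 = 361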